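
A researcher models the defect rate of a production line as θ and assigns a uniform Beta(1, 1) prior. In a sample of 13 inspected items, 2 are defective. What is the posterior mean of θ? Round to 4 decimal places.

The binomial likelihood is conjugate to the Beta prior: with 2 successes and 11 failures, the posterior is Beta(1+2, 1+11) = Beta(3, 12).
E[θ | data] = 3/(3+12) = 0.2000.

Posterior mean ≈ 0.2000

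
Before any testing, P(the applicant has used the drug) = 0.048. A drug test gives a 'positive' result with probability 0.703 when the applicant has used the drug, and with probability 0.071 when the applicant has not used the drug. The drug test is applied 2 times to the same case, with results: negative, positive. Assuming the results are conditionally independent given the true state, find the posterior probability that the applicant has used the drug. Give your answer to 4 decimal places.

Posterior P(H) ≈ 0.1376

With H the event that the applicant has used the drug, the joint likelihood of the observed sequence is P(data|H) = 0.297·0.703 = 0.20879 and P(data|¬H) = 0.929·0.071 = 0.065959.
Bayes: P(H|data) = 0.048·0.20879 / (0.048·0.20879 + 0.952·0.065959) = 0.010022/0.072815 = 0.1376.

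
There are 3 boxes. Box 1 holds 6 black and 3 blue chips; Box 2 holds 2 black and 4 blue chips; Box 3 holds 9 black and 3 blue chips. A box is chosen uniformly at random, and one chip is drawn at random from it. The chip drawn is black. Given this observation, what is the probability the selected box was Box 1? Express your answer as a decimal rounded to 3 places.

Tabulate prior·likelihood by source: [1] prior 0.333333, lik 0.6667, product 0.2222; [2] prior 0.333333, lik 0.3333, product 0.1111; [3] prior 0.333333, lik 0.75, product 0.2500.
Normalizing constant = 0.58333; the posterior for Box 1 is its product over the sum, 0.2222/0.58333 = 0.381.

Posterior probability ≈ 0.381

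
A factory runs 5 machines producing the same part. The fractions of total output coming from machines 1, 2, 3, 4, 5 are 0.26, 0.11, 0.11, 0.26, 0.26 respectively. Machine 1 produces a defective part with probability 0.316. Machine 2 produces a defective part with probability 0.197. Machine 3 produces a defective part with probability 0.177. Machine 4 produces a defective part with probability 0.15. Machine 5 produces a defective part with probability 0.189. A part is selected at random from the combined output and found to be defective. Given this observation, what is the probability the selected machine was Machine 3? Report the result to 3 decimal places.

P(defective|M1) = 0.316; P(defective|M2) = 0.197; P(defective|M3) = 0.177; P(defective|M4) = 0.15; P(defective|M5) = 0.189.
Prior × likelihood for each source: 0.26·0.316=0.08216, 0.11·0.197=0.02167, 0.11·0.177=0.01947, 0.26·0.15=0.03900, 0.26·0.189=0.04914. Summing gives P(defective) = 0.21144.
P(Machine 3 | defective) = 0.01947 / 0.21144 = 0.092.

Posterior probability ≈ 0.092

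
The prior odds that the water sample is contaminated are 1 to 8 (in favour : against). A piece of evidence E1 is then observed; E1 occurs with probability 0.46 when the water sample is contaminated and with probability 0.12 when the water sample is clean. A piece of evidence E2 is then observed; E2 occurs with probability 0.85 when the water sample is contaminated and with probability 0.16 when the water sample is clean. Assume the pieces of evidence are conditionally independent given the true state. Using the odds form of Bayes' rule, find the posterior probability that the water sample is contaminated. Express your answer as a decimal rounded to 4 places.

Prior odds = 1/8 = 0.12500.
Likelihood ratio for E1 = 0.46/0.12 = 3.8333.
Likelihood ratio for E2 = 0.85/0.16 = 5.3125.
Posterior odds = prior odds × LR₁ × LR₂ = 2.5456.
Posterior probability = odds/(1+odds) = 2.5456/3.5456 = 0.7180.

Posterior probability ≈ 0.7180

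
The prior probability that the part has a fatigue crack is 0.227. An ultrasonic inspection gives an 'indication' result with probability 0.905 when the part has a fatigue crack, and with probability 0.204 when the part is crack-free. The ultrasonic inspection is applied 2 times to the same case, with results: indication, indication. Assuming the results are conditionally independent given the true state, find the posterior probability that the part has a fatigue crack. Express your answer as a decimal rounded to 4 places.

With H the event that the part has a fatigue crack, the joint likelihood of the observed sequence is P(data|H) = 0.905·0.905 = 0.81903 and P(data|¬H) = 0.204·0.204 = 0.041616.
Bayes: P(H|data) = 0.227·0.81903 / (0.227·0.81903 + 0.773·0.041616) = 0.18592/0.21809 = 0.8525.

Posterior P(H) ≈ 0.8525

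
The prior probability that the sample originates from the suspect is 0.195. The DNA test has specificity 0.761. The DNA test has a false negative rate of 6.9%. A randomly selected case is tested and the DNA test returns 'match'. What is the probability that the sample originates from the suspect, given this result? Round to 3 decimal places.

Write H for 'the sample originates from the suspect'. Prior odds H:¬H = 0.195/0.805 = 0.24224. For the 'match' outcome, the likelihood ratio is 0.931/0.239 = 3.8954.
Posterior odds = 0.24224 × 3.8954 = 0.94361, so P(H|E) = 0.94361/(1+0.94361) = 0.485.

P(H | E) ≈ 0.485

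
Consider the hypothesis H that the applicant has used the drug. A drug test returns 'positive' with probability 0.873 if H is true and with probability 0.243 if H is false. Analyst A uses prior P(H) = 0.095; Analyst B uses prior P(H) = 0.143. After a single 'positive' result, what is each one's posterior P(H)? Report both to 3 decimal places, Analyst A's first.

Analyst A: 0.274; Analyst B: 0.375

The likelihood ratio for a 'positive' result is 0.873/0.243 = 3.5926.
Analyst A: prior odds 0.095/0.905 = 0.10497; posterior odds 0.37712; posterior probability 0.274.
Analyst B: prior odds 0.143/0.857 = 0.16686; posterior odds 0.59946; posterior probability 0.375.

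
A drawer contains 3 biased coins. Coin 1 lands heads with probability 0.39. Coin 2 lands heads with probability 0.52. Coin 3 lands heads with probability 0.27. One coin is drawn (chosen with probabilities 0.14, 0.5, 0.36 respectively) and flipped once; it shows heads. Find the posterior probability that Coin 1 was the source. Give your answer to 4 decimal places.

Posterior probability ≈ 0.1326

Tabulate prior·likelihood by source: [1] prior 0.14, lik 0.39, product 0.05460; [2] prior 0.5, lik 0.52, product 0.2600; [3] prior 0.36, lik 0.27, product 0.09720.
Normalizing constant = 0.41180; the posterior for Coin 1 is its product over the sum, 0.05460/0.41180 = 0.1326.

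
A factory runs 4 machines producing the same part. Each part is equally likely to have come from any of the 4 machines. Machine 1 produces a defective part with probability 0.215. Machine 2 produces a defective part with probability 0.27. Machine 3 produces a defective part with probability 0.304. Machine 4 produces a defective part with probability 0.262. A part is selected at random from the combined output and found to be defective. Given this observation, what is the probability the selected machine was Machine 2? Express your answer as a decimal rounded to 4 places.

P(defective|M1) = 0.215; P(defective|M2) = 0.27; P(defective|M3) = 0.304; P(defective|M4) = 0.262.
Prior × likelihood for each source: 0.25·0.215=0.05375, 0.25·0.27=0.06750, 0.25·0.304=0.07600, 0.25·0.262=0.06550. Summing gives P(defective) = 0.26275.
P(Machine 2 | defective) = 0.06750 / 0.26275 = 0.2569.

Posterior probability ≈ 0.2569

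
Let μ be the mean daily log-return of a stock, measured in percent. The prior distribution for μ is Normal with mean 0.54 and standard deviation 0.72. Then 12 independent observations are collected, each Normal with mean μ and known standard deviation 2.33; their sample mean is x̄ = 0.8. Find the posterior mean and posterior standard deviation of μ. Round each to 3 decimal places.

Posterior mean ≈ 0.679; posterior SD ≈ 0.492

With known σ, the Normal prior is conjugate. Weight on the data is w = (n/σ²)/(n/σ² + 1/τ₀²) = 2.21039/(2.21039+1.92901) = 0.53399.
Posterior mean = w·x̄ + (1−w)·μ₀ = 0.53399·0.8 + 0.46601·0.54 = 0.679. Posterior variance = 1/(2.21039+1.92901) = 0.241581, so SD = 0.492.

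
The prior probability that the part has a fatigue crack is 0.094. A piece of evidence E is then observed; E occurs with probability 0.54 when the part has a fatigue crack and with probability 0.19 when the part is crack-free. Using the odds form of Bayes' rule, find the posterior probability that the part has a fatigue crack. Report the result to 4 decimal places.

Posterior probability ≈ 0.2277

Prior odds = 0.094/(1−0.094) = 0.10375.
Likelihood ratio for E = 0.54/0.19 = 2.8421.
Posterior odds = prior odds × LR = 0.29488.
Posterior probability = odds/(1+odds) = 0.29488/1.2949 = 0.2277.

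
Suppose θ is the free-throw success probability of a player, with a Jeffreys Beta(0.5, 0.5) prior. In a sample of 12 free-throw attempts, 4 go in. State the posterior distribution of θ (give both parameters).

Posterior: Beta(4.5, 8.5)

Observing 4 successes and 8 failures updates Beta(0.5, 0.5) by adding the success and failure counts to the two shape parameters: α = 0.5+4 = 4.5, β = 0.5+8 = 8.5.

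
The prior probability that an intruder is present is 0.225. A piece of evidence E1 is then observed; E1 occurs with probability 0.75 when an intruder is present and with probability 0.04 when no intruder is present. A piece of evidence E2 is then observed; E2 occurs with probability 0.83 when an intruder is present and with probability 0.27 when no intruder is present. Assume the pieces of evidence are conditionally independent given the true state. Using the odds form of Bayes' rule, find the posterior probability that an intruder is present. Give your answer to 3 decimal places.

Prior odds = 0.225/(1−0.225) = 0.29032.
Likelihood ratio for E1 = 0.75/0.04 = 18.750.
Likelihood ratio for E2 = 0.83/0.27 = 3.0741.
Posterior odds = prior odds × LR₁ × LR₂ = 16.734.
Posterior probability = odds/(1+odds) = 16.734/17.734 = 0.944.

Posterior probability ≈ 0.944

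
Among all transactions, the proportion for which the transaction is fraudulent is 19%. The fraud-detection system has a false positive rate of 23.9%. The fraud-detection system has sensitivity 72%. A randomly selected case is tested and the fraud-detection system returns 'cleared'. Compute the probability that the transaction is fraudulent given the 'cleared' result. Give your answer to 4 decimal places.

P(H | E) ≈ 0.0794

Write H for 'the transaction is fraudulent'. Prior odds H:¬H = 0.19/0.81 = 0.23457. For the 'cleared' outcome, the likelihood ratio is 0.28/0.761 = 0.36794.
Posterior odds = 0.23457 × 0.36794 = 0.086306, so P(H|E) = 0.086306/(1+0.086306) = 0.0794.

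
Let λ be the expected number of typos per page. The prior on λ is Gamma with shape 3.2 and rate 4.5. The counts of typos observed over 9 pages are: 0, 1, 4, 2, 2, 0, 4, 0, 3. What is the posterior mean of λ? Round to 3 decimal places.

Posterior mean ≈ 1.422

The Poisson likelihood adds the total count to the shape and the number of exposure periods to the rate. Here ∑xᵢ = 16 and n = 9, so shape 3.2→19.2 and rate 4.5→13.5.
E[λ | data] = 19.2/13.5 = 1.422.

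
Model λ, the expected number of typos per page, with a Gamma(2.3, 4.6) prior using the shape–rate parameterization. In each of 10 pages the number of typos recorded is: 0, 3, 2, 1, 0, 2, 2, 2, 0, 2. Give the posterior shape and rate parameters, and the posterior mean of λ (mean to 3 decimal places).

Posterior: Gamma(shape=16.3, rate=14.6); mean ≈ 1.116

Total count ∑xᵢ = 14 over n = 10 pages.
Gamma is conjugate to the Poisson likelihood: posterior is Gamma(shape = 2.3+14 = 16.3, rate = 4.6+10 = 14.6).
E[λ | data] = 16.3/14.6 = 1.116.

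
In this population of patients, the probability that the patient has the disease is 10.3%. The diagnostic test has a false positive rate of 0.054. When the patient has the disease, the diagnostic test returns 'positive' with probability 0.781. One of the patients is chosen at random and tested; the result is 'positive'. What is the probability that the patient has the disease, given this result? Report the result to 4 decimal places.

Let H be the event that the patient has the disease. P(H) = 0.103, so P(¬H) = 0.897. With E the 'positive' result, P(E|H) = 0.781 and P(E|¬H) = 0.054.
P(E) = 0.781·0.103 + 0.054·0.897 = 0.080443 + 0.048438 = 0.12888.
By Bayes' theorem, P(H|E) = 0.080443 / 0.12888 = 0.6242.

P(H | E) ≈ 0.6242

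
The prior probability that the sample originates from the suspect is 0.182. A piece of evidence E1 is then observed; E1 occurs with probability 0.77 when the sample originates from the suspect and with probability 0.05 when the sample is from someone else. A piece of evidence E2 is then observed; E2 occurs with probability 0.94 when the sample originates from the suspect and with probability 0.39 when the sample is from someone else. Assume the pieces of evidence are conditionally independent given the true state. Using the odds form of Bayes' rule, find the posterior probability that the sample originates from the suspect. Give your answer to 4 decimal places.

Posterior probability ≈ 0.8920

Prior odds = 0.182/(1−0.182) = 0.22249.
Likelihood ratio for E1 = 0.77/0.05 = 15.400.
Likelihood ratio for E2 = 0.94/0.39 = 2.4103.
Posterior odds = prior odds × LR₁ × LR₂ = 8.2585.
Posterior probability = odds/(1+odds) = 8.2585/9.2585 = 0.8920.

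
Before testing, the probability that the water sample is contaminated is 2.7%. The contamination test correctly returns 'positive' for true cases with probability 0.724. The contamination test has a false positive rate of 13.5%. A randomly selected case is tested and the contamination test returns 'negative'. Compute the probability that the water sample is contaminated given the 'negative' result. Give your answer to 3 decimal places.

P(H | E) ≈ 0.009

Let H be the event that the water sample is contaminated. P(H) = 0.027, so P(¬H) = 0.973. With E the 'negative' result, P(E|H) = 0.276 and P(E|¬H) = 0.865.
P(E) = 0.276·0.027 + 0.865·0.973 = 0.0074520 + 0.84164 = 0.84910.
By Bayes' theorem, P(H|E) = 0.0074520 / 0.84910 = 0.009.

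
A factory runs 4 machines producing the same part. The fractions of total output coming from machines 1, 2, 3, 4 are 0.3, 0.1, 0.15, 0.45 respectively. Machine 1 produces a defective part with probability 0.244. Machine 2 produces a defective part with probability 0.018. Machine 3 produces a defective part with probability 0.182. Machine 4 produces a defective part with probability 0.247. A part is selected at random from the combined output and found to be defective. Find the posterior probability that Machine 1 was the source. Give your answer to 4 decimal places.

P(defective|M1) = 0.244; P(defective|M2) = 0.018; P(defective|M3) = 0.182; P(defective|M4) = 0.247.
Prior × likelihood for each source: 0.3·0.244=0.07320, 0.1·0.018=0.001800, 0.15·0.182=0.02730, 0.45·0.247=0.1111. Summing gives P(defective) = 0.21345.
P(Machine 1 | defective) = 0.07320 / 0.21345 = 0.3429.

Posterior probability ≈ 0.3429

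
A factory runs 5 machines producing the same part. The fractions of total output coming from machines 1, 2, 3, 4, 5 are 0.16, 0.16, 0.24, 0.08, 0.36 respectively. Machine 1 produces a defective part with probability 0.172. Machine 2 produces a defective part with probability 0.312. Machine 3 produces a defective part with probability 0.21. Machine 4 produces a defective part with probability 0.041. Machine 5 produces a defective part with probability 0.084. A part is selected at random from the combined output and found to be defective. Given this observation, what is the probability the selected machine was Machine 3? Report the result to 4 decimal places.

Posterior probability ≈ 0.3123

P(defective|M1) = 0.172; P(defective|M2) = 0.312; P(defective|M3) = 0.21; P(defective|M4) = 0.041; P(defective|M5) = 0.084.
Prior × likelihood for each source: 0.16·0.172=0.02752, 0.16·0.312=0.04992, 0.24·0.21=0.05040, 0.08·0.041=0.003280, 0.36·0.084=0.03024. Summing gives P(defective) = 0.16136.
P(Machine 3 | defective) = 0.05040 / 0.16136 = 0.3123.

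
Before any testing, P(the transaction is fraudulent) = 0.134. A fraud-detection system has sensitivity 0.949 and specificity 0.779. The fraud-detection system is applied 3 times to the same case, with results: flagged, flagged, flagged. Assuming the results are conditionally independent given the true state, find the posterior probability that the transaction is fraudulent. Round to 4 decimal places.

With H the event that the transaction is fraudulent, the joint likelihood of the observed sequence is P(data|H) = 0.949·0.949·0.949 = 0.85467 and P(data|¬H) = 0.221·0.221·0.221 = 0.010794.
Bayes: P(H|data) = 0.134·0.85467 / (0.134·0.85467 + 0.866·0.010794) = 0.11453/0.12387 = 0.9245.

Posterior P(H) ≈ 0.9245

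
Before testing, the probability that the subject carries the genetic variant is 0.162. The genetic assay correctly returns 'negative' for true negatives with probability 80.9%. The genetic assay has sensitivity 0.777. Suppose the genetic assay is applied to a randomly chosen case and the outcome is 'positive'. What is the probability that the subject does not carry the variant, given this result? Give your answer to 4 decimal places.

P(¬H | E) ≈ 0.5598

Let H be the event that the subject carries the genetic variant. P(H) = 0.162, so P(¬H) = 0.838. With E the 'positive' result, P(E|H) = 0.777 and P(E|¬H) = 0.191.
P(E) = 0.777·0.162 + 0.191·0.838 = 0.12587 + 0.16006 = 0.28593.
By Bayes' theorem, P(H|E) = 0.12587 / 0.28593 = 0.4402. Hence P(¬H|E) = 1 − 0.4402 = 0.5598.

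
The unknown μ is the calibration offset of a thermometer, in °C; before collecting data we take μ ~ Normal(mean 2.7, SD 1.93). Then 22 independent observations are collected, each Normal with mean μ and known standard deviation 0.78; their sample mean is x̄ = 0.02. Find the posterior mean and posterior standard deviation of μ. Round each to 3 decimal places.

Prior precision 1/τ₀² = 1/1.93² = 0.268464; data precision n/σ² = 22/0.78² = 36.1604.
Posterior precision = 0.268464 + 36.1604 = 36.4289, giving posterior SD = 1/√36.4289 = 0.166.
Posterior mean = (0.268464·2.7 + 36.1604·0.02) / 36.4289 = 0.040.

Posterior mean ≈ 0.040; posterior SD ≈ 0.166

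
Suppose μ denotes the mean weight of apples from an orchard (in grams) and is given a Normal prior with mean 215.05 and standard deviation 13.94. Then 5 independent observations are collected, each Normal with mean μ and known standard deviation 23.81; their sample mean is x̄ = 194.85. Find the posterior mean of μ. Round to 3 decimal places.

Posterior mean ≈ 202.293

With known σ, the Normal prior is conjugate. Weight on the data is w = (n/σ²)/(n/σ² + 1/τ₀²) = 0.00881965/(0.00881965+0.00514606) = 0.63152.
Posterior mean = w·x̄ + (1−w)·μ₀ = 0.63152·194.85 + 0.36848·215.05 = 202.293.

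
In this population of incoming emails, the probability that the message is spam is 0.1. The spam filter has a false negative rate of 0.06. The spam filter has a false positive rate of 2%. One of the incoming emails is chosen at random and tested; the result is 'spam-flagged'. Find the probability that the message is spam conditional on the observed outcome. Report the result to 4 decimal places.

P(H | E) ≈ 0.8393

Let H be the event that the message is spam. P(H) = 0.1, so P(¬H) = 0.9. With E the 'spam-flagged' result, P(E|H) = 0.94 and P(E|¬H) = 0.02.
P(E) = 0.94·0.1 + 0.02·0.9 = 0.094000 + 0.018000 = 0.11200.
By Bayes' theorem, P(H|E) = 0.094000 / 0.11200 = 0.8393.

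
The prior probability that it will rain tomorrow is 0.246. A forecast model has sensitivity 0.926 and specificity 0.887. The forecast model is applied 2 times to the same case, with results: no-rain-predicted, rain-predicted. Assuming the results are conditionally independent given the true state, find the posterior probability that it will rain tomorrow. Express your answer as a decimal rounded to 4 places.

Let H be the event that it will rain tomorrow; start with P(H) = 0.246. P('rain-predicted'|H) = 0.926, P('rain-predicted'|¬H) = 0.113.
Update on result 1 ('no-rain-predicted'): P(H) ← 0.074·0.2460 / (0.074·0.2460 + 0.887·0.7540) = 0.018204/0.68700 = 0.0265.
Update on result 2 ('rain-predicted'): P(H) ← 0.926·0.0265 / (0.926·0.0265 + 0.113·0.9735) = 0.024537/0.13454 = 0.1824.

Posterior P(H) ≈ 0.1824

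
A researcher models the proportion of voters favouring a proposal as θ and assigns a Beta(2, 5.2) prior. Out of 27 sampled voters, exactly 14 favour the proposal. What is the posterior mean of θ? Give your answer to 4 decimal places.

Posterior mean ≈ 0.4678

Observing 14 successes and 13 failures updates Beta(2, 5.2) by adding the success and failure counts to the two shape parameters: α = 2+14 = 16, β = 5.2+13 = 18.2.
E[θ | data] = 16/(16+18.2) = 0.4678.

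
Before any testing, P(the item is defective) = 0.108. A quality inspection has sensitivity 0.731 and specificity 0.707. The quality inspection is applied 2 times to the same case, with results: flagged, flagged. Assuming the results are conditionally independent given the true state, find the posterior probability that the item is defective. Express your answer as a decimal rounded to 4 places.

Posterior P(H) ≈ 0.4298

Let H be the event that the item is defective; start with P(H) = 0.108. P('flagged'|H) = 0.731, P('flagged'|¬H) = 0.293.
Update on result 1 ('flagged'): P(H) ← 0.731·0.1080 / (0.731·0.1080 + 0.293·0.8920) = 0.078948/0.34030 = 0.2320.
Update on result 2 ('flagged'): P(H) ← 0.731·0.2320 / (0.731·0.2320 + 0.293·0.7680) = 0.16959/0.39461 = 0.4298.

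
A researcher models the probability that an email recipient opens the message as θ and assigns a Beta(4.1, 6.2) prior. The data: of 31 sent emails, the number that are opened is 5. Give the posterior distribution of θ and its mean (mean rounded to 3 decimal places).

Posterior: Beta(9.1, 32.2); mean ≈ 0.220

The binomial likelihood is conjugate to the Beta prior: with 5 successes and 26 failures, the posterior is Beta(4.1+5, 6.2+26) = Beta(9.1, 32.2).
Posterior mean = α/(α+β) = 9.1/41.3 = 0.220.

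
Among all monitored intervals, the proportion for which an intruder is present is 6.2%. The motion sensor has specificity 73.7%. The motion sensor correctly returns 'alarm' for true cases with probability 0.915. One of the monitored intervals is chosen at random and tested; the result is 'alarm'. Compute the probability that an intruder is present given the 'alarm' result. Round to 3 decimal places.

P(H | E) ≈ 0.187

Let H be the event that an intruder is present. P(H) = 0.062, so P(¬H) = 0.938. With E the 'alarm' result, P(E|H) = 0.915 and P(E|¬H) = 0.263.
P(E) = 0.915·0.062 + 0.263·0.938 = 0.056730 + 0.24669 = 0.30342.
By Bayes' theorem, P(H|E) = 0.056730 / 0.30342 = 0.187.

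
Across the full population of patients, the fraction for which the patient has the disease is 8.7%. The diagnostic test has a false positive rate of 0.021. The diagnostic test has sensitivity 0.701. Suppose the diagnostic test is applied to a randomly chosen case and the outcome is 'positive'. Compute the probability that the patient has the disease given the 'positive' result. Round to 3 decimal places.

Let H be the event that the patient has the disease. P(H) = 0.087, so P(¬H) = 0.913. With E the 'positive' result, P(E|H) = 0.701 and P(E|¬H) = 0.021.
P(E) = 0.701·0.087 + 0.021·0.913 = 0.060987 + 0.019173 = 0.080160.
By Bayes' theorem, P(H|E) = 0.060987 / 0.080160 = 0.761.

P(H | E) ≈ 0.761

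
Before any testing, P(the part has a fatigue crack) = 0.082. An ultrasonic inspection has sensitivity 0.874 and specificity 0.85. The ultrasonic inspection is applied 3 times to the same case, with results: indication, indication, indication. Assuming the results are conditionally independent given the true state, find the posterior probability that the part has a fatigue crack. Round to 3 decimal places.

Let H be the event that the part has a fatigue crack; start with P(H) = 0.082. P('indication'|H) = 0.874, P('indication'|¬H) = 0.15.
Update on result 1 ('indication'): P(H) ← 0.874·0.0820 / (0.874·0.0820 + 0.15·0.9180) = 0.071668/0.20937 = 0.3423.
Update on result 2 ('indication'): P(H) ← 0.874·0.3423 / (0.874·0.3423 + 0.15·0.6577) = 0.29918/0.39783 = 0.7520.
Update on result 3 ('indication'): P(H) ← 0.874·0.7520 / (0.874·0.7520 + 0.15·0.2480) = 0.65727/0.69446 = 0.9464.

Posterior P(H) ≈ 0.946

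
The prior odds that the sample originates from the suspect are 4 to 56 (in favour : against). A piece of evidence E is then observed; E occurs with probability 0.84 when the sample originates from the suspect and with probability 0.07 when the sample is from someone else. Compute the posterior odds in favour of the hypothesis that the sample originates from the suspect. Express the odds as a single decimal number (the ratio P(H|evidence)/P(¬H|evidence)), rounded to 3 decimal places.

Prior odds = 4/56 = 0.071429.
Likelihood ratio for E = 0.84/0.07 = 12.000.
Posterior odds = prior odds × LR = 0.85714.

Posterior odds ≈ 0.857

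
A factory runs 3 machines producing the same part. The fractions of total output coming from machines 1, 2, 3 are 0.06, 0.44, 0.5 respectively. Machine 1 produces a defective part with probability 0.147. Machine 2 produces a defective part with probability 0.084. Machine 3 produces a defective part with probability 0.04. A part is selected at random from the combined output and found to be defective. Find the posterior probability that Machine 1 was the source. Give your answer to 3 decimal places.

Posterior probability ≈ 0.134

P(defective|M1) = 0.147; P(defective|M2) = 0.084; P(defective|M3) = 0.04.
Prior × likelihood for each source: 0.06·0.147=0.008820, 0.44·0.084=0.03696, 0.5·0.04=0.02000. Summing gives P(defective) = 0.065780.
P(Machine 1 | defective) = 0.008820 / 0.065780 = 0.134.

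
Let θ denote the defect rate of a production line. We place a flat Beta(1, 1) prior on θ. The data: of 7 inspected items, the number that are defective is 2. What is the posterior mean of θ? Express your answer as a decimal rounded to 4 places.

Observing 2 successes and 5 failures updates Beta(1, 1) by adding the success and failure counts to the two shape parameters: α = 1+2 = 3, β = 1+5 = 6.
E[θ | data] = 3/(3+6) = 0.3333.

Posterior mean ≈ 0.3333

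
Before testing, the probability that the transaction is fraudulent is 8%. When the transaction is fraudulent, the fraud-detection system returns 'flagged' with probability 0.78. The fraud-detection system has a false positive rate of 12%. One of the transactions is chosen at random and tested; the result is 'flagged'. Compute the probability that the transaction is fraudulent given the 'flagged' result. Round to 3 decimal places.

P(H | E) ≈ 0.361

Write H for 'the transaction is fraudulent'. Prior odds H:¬H = 0.08/0.92 = 0.086957. For the 'flagged' outcome, the likelihood ratio is 0.78/0.12 = 6.5000.
Posterior odds = 0.086957 × 6.5000 = 0.56522, so P(H|E) = 0.56522/(1+0.56522) = 0.361.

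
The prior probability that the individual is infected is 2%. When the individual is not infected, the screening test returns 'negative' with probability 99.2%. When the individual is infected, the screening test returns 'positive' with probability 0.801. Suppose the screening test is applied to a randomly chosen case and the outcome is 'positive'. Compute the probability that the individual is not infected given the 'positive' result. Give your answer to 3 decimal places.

P(¬H | E) ≈ 0.329

Let H be the event that the individual is infected. P(H) = 0.02, so P(¬H) = 0.98. With E the 'positive' result, P(E|H) = 0.801 and P(E|¬H) = 0.008.
P(E) = 0.801·0.02 + 0.008·0.98 = 0.016020 + 0.0078400 = 0.023860.
By Bayes' theorem, P(H|E) = 0.016020 / 0.023860 = 0.671. Hence P(¬H|E) = 1 − 0.671 = 0.329.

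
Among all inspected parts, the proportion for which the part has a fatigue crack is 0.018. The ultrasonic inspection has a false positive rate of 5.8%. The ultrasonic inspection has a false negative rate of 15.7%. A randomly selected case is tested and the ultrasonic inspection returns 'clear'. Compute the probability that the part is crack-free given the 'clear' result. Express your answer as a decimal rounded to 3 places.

Let H be the event that the part has a fatigue crack. P(H) = 0.018, so P(¬H) = 0.982. With E the 'clear' result, P(E|H) = 0.157 and P(E|¬H) = 0.942.
P(E) = 0.157·0.018 + 0.942·0.982 = 0.0028260 + 0.92504 = 0.92787.
By Bayes' theorem, P(H|E) = 0.0028260 / 0.92787 = 0.003. Hence P(¬H|E) = 1 − 0.003 = 0.997.

P(¬H | E) ≈ 0.997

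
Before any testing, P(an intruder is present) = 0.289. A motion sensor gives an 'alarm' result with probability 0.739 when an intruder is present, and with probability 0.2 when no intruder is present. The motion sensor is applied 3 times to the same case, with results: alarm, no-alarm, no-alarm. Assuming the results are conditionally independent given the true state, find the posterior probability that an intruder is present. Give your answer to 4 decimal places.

With H the event that an intruder is present, the joint likelihood of the observed sequence is P(data|H) = 0.739·0.261·0.261 = 0.050341 and P(data|¬H) = 0.2·0.8·0.8 = 0.12800.
Bayes: P(H|data) = 0.289·0.050341 / (0.289·0.050341 + 0.711·0.12800) = 0.014549/0.10556 = 0.1378.

Posterior P(H) ≈ 0.1378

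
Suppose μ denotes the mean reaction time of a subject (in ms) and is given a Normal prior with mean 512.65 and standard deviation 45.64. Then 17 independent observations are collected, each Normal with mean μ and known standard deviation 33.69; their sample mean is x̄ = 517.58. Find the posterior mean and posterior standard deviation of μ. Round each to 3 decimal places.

Posterior mean ≈ 517.427; posterior SD ≈ 8.043

With known σ, the Normal prior is conjugate. Weight on the data is w = (n/σ²)/(n/σ² + 1/τ₀²) = 0.0149778/(0.0149778+0.00048007) = 0.96894.
Posterior mean = w·x̄ + (1−w)·μ₀ = 0.96894·517.58 + 0.031057·512.65 = 517.427. Posterior variance = 1/(0.0149778+0.00048007) = 64.6921, so SD = 8.043.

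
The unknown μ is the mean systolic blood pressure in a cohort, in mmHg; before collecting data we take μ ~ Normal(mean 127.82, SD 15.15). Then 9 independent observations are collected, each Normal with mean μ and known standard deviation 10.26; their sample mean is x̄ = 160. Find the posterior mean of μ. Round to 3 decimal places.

Posterior mean ≈ 158.440

Prior precision 1/τ₀² = 1/15.15² = 0.00435687; data precision n/σ² = 9/10.26² = 0.0854964.
Posterior precision = 0.00435687 + 0.0854964 = 0.0898533.
Posterior mean = (0.00435687·127.82 + 0.0854964·160) / 0.0898533 = 158.440.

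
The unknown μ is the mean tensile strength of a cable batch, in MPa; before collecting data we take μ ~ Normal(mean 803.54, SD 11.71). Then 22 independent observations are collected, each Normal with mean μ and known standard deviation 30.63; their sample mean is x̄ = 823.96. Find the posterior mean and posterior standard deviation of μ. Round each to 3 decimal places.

Prior precision 1/τ₀² = 1/11.71² = 0.00729266; data precision n/σ² = 22/30.63² = 0.0234492.
Posterior precision = 0.00729266 + 0.0234492 = 0.0307419, giving posterior SD = 1/√0.0307419 = 5.703.
Posterior mean = (0.00729266·803.54 + 0.0234492·823.96) / 0.0307419 = 819.116.

Posterior mean ≈ 819.116; posterior SD ≈ 5.703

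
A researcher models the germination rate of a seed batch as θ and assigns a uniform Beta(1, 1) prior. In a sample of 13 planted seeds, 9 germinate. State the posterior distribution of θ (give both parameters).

Posterior: Beta(10, 5)

Observing 9 successes and 4 failures updates Beta(1, 1) by adding the success and failure counts to the two shape parameters: α = 1+9 = 10, β = 1+4 = 5.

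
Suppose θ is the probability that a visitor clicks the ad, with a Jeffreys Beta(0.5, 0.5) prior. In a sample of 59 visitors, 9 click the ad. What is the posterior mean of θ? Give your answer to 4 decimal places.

Posterior mean ≈ 0.1583

The binomial likelihood is conjugate to the Beta prior: with 9 successes and 50 failures, the posterior is Beta(0.5+9, 0.5+50) = Beta(9.5, 50.5).
E[θ | data] = 9.5/(9.5+50.5) = 0.1583.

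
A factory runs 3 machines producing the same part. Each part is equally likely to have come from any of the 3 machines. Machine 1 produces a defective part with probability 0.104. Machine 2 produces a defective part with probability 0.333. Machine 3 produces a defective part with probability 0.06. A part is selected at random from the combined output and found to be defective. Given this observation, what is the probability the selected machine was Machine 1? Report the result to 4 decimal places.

P(defective|M1) = 0.104; P(defective|M2) = 0.333; P(defective|M3) = 0.06.
Prior × likelihood for each source: 0.333333·0.104=0.03467, 0.333333·0.333=0.1110, 0.333333·0.06=0.02000. Summing gives P(defective) = 0.16567.
P(Machine 1 | defective) = 0.03467 / 0.16567 = 0.2093.

Posterior probability ≈ 0.2093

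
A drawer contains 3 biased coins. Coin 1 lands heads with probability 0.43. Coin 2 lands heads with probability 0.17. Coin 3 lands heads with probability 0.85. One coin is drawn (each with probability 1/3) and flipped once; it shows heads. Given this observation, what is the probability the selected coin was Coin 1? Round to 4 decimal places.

Posterior probability ≈ 0.2966

P(heads|C1) = 0.43; P(heads|C2) = 0.17; P(heads|C3) = 0.85.
Prior × likelihood for each source: 0.333333·0.43=0.1433, 0.333333·0.17=0.05667, 0.333333·0.85=0.2833. Summing gives P(heads) = 0.48333.
P(Coin 1 | heads) = 0.1433 / 0.48333 = 0.2966.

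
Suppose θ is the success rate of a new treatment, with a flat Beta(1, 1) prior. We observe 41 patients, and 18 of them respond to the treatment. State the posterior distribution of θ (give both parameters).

Posterior: Beta(19, 24)

The binomial likelihood is conjugate to the Beta prior: with 18 successes and 23 failures, the posterior is Beta(1+18, 1+23) = Beta(19, 24).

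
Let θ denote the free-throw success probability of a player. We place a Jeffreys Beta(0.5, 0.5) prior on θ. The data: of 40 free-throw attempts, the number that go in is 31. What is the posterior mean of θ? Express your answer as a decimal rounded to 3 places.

The binomial likelihood is conjugate to the Beta prior: with 31 successes and 9 failures, the posterior is Beta(0.5+31, 0.5+9) = Beta(31.5, 9.5).
E[θ | data] = 31.5/(31.5+9.5) = 0.768.

Posterior mean ≈ 0.768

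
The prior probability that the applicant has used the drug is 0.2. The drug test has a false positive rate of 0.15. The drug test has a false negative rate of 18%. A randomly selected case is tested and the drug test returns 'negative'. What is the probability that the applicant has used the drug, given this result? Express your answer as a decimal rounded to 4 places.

P(H | E) ≈ 0.0503

Let H be the event that the applicant has used the drug. P(H) = 0.2, so P(¬H) = 0.8. With E the 'negative' result, P(E|H) = 0.18 and P(E|¬H) = 0.85.
P(E) = 0.18·0.2 + 0.85·0.8 = 0.036000 + 0.68000 = 0.71600.
By Bayes' theorem, P(H|E) = 0.036000 / 0.71600 = 0.0503.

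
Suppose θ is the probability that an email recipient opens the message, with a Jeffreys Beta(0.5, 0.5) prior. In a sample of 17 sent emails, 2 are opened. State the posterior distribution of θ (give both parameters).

Posterior: Beta(2.5, 15.5)

The binomial likelihood is conjugate to the Beta prior: with 2 successes and 15 failures, the posterior is Beta(0.5+2, 0.5+15) = Beta(2.5, 15.5).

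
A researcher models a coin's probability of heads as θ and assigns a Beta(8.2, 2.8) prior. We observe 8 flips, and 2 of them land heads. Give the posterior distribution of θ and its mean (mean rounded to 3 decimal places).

Posterior: Beta(10.2, 8.8); mean ≈ 0.537

The binomial likelihood is conjugate to the Beta prior: with 2 successes and 6 failures, the posterior is Beta(8.2+2, 2.8+6) = Beta(10.2, 8.8).
E[θ | data] = 10.2/(10.2+8.8) = 0.537.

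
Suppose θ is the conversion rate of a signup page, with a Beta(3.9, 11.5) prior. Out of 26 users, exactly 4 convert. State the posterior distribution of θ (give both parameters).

Posterior: Beta(7.9, 33.5)

The binomial likelihood is conjugate to the Beta prior: with 4 successes and 22 failures, the posterior is Beta(3.9+4, 11.5+22) = Beta(7.9, 33.5).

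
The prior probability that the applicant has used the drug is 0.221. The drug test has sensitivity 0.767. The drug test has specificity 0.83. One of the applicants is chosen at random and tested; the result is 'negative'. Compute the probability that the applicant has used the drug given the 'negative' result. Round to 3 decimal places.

Write H for 'the applicant has used the drug'. Prior odds H:¬H = 0.221/0.779 = 0.28370. For the 'negative' outcome, the likelihood ratio is 0.233/0.83 = 0.28072.
Posterior odds = 0.28370 × 0.28072 = 0.079640, so P(H|E) = 0.079640/(1+0.079640) = 0.074.

P(H | E) ≈ 0.074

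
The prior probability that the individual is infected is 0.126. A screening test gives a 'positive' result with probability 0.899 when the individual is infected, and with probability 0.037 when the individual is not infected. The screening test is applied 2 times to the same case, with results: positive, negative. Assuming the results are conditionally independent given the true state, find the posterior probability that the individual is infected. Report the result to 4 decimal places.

With H the event that the individual is infected, the joint likelihood of the observed sequence is P(data|H) = 0.899·0.101 = 0.090799 and P(data|¬H) = 0.037·0.963 = 0.035631.
Bayes: P(H|data) = 0.126·0.090799 / (0.126·0.090799 + 0.874·0.035631) = 0.011441/0.042582 = 0.2687.

Posterior P(H) ≈ 0.2687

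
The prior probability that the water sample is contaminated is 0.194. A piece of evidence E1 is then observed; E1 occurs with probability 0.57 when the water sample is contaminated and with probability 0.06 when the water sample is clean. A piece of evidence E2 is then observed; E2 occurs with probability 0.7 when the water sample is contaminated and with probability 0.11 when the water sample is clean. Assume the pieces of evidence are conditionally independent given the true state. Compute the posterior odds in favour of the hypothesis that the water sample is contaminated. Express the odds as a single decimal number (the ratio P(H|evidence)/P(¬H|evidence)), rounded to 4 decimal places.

Posterior odds ≈ 14.5511

Prior odds = 0.194/(1−0.194) = 0.24069.
Likelihood ratio for E1 = 0.57/0.06 = 9.5000.
Likelihood ratio for E2 = 0.7/0.11 = 6.3636.
Posterior odds = prior odds × LR₁ × LR₂ = 14.551.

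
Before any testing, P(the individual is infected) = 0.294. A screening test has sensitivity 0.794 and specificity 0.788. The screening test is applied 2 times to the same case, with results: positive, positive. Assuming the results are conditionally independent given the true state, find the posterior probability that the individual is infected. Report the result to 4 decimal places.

Posterior P(H) ≈ 0.8538

With H the event that the individual is infected, the joint likelihood of the observed sequence is P(data|H) = 0.794·0.794 = 0.63044 and P(data|¬H) = 0.212·0.212 = 0.044944.
Bayes: P(H|data) = 0.294·0.63044 / (0.294·0.63044 + 0.706·0.044944) = 0.18535/0.21708 = 0.8538.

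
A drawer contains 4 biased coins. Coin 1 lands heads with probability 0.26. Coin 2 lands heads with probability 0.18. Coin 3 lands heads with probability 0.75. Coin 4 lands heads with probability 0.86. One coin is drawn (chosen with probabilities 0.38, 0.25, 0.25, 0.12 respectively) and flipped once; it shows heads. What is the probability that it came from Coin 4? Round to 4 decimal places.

Posterior probability ≈ 0.2375

Tabulate prior·likelihood by source: [1] prior 0.38, lik 0.26, product 0.09880; [2] prior 0.25, lik 0.18, product 0.04500; [3] prior 0.25, lik 0.75, product 0.1875; [4] prior 0.12, lik 0.86, product 0.1032.
Normalizing constant = 0.43450; the posterior for Coin 4 is its product over the sum, 0.1032/0.43450 = 0.2375.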